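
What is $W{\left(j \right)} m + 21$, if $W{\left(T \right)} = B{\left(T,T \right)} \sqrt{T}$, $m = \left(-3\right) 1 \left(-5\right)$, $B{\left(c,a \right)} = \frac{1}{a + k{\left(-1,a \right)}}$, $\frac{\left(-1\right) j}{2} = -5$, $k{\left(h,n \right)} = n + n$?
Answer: $21 + \frac{\sqrt{10}}{2} \approx 22.581$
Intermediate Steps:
$k{\left(h,n \right)} = 2 n$
$j = 10$ ($j = \left(-2\right) \left(-5\right) = 10$)
$B{\left(c,a \right)} = \frac{1}{3 a}$ ($B{\left(c,a \right)} = \frac{1}{a + 2 a} = \frac{1}{3 a}$)
$m = 15$ ($m = \left(-3\right) \left(-5\right) = 15$)
$W{\left(T \right)} = \frac{1}{3 \sqrt{T}}$ ($W{\left(T \right)} = \frac{1}{3 T} \sqrt{T} = \frac{1}{3 \sqrt{T}}$)
$W{\left(j \right)} m + 21 = \frac{1}{3 \sqrt{10}} \cdot 15 + 21 = \frac{\frac{1}{10} \sqrt{10}}{3} \cdot 15 + 21 = \frac{\sqrt{10}}{30} \cdot 15 + 21 = \frac{\sqrt{10}}{2} + 21 = 21 + \frac{\sqrt{10}}{2}$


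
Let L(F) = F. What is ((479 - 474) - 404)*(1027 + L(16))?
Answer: -416157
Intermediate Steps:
((479 - 474) - 404)*(1027 + L(16)) = ((479 - 474) - 404)*(1027 + 16) = (5 - 404)*1043 = -399*1043 = -416157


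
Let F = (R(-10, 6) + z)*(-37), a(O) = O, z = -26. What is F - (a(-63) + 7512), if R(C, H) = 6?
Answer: -6709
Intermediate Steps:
F = 740 (F = (6 - 26)*(-37) = -20*(-37) = 740)
F - (a(-63) + 7512) = 740 - (-63 + 7512) = 740 - 1*7449 = 740 - 7449 = -6709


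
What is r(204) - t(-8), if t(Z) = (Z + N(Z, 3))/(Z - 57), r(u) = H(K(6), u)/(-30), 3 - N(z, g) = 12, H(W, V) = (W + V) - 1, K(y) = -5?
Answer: -446/65 ≈ -6.8615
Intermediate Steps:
H(W, V) = -1 + V + W (H(W, V) = (V + W) - 1 = -1 + V + W)
N(z, g) = -9 (N(z, g) = 3 - 1*12 = 3 - 12 = -9)
r(u) = 1/5 - u/30 (r(u) = (-1 + u - 5)/(-30) = (-6 + u)*(-1/30) = 1/5 - u/30)
t(Z) = (-9 + Z)/(-57 + Z) (t(Z) = (Z - 9)/(Z - 57) = (-9 + Z)/(-57 + Z))
r(204) - t(-8) = (1/5 - 1/30*204) - (-9 - 8)/(-57 - 8) = (1/5 - 34/5) - (-17)/(-65) = -33/5 - (-1)*(-17)/65 = -33/5 - 1*17/65 = -33/5 - 17/65 = -446/65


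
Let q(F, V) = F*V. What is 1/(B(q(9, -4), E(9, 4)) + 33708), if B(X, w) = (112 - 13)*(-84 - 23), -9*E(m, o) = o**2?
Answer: 1/23115 ≈ 4.3262e-5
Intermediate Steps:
E(m, o) = -o**2/9
B(X, w) = -10593 (B(X, w) = 99*(-107) = -10593)
1/(B(q(9, -4), E(9, 4)) + 33708) = 1/(-10593 + 33708) = 1/23115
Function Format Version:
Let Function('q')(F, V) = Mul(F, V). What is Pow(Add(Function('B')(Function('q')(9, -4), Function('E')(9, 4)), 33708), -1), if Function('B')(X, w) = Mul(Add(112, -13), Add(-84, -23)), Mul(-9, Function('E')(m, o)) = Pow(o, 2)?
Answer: Rational(1, 23115) ≈ 4.3262e-5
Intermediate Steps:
Function('E')(m, o) = Mul(Rational(-1, 9), Pow(o, 2))
Function('B')(X, w) = -10593 (Function('B')(X, w) = Mul(99, -107) = -10593)
Pow(Add(Function('B')(Function('q')(9, -4), Function('E')(9, 4)), 33708), -1) = Pow(Add(-10593, 33708), -1) = Pow(23115, -1) = Rational(1, 23115)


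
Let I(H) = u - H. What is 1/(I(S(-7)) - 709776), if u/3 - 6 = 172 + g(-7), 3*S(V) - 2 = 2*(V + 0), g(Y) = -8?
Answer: -1/709262 ≈ -1.4099e-6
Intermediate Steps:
S(V) = ⅔ + 2*V/3 (S(V) = ⅔ + (2*(V + 0))/3 = ⅔ + (2*V)/3 = ⅔ + 2*V/3)
u = 510 (u = 18 + 3*(172 - 8) = 18 + 3*164 = 18 + 492 = 510)
I(H) = 510 - H
1/(I(S(-7)) - 709776) = 1/((510 - (⅔ + (⅔)*(-7))) - 709776) = 1/((510 - (⅔ - 14/3)) - 709776) = 1/((510 - 1*(-4)) - 709776) = 1/((510 + 4) - 709776) = 1/(514 - 709776) = 1/(-709262) = -1/709262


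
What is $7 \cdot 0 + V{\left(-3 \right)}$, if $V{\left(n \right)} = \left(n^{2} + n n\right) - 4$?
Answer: $14$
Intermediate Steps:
$V{\left(n \right)} = -4 + 2 n^{2}$ ($V{\left(n \right)} = \left(n^{2} + n^{2}\right) - 4 = 2 n^{2} - 4 = -4 + 2 n^{2}$)
$7 \cdot 0 + V{\left(-3 \right)} = 7 \cdot 0 - \left(4 - 2 \left(-3\right)^{2}\right) = 0 + \left(-4 + 2 \cdot 9\right) = 0 + \left(-4 + 18\right) = 0 + 14 = 14$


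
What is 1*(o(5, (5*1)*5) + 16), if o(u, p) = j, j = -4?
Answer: 12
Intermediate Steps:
o(u, p) = -4
1*(o(5, (5*1)*5) + 16) = 1*(-4 + 16) = 1*12 = 12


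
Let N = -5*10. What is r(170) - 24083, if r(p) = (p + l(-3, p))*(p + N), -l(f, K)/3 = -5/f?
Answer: -4283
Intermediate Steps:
l(f, K) = 15/f (l(f, K) = -(-15)/f = 15/f)
N = -50
r(p) = (-50 + p)*(-5 + p) (r(p) = (p + 15/(-3))*(p - 50) = (p + 15*(-⅓))*(-50 + p) = (p - 5)*(-50 + p) = (-5 + p)*(-50 + p) = (-50 + p)*(-5 + p))
r(170) - 24083 = (250 + 170² - 55*170) - 24083 = (250 + 28900 - 9350) - 24083 = 19800 - 24083 = -4283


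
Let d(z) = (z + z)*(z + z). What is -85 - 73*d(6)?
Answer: -10597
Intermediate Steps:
d(z) = 4*z**2 (d(z) = (2*z)*(2*z) = 4*z**2)
-85 - 73*d(6) = -85 - 292*6**2 = -85 - 292*36 = -85 - 73*144 = -85 - 10512 = -10597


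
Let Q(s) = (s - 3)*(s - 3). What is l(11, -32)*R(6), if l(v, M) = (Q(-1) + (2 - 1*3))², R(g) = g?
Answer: 1350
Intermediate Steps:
Q(s) = (-3 + s)² (Q(s) = (-3 + s)*(-3 + s) = (-3 + s)²)
l(v, M) = 225 (l(v, M) = ((-3 - 1)² + (2 - 1*3))² = ((-4)² + (2 - 3))² = (16 - 1)² = 15² = 225)
l(11, -32)*R(6) = 225*6 = 1350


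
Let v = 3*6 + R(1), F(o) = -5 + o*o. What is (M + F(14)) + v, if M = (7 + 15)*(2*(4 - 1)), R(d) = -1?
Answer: 340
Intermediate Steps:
F(o) = -5 + o**2
M = 132 (M = 22*(2*3) = 22*6 = 132)
v = 17 (v = 3*6 - 1 = 18 - 1 = 17)
(M + F(14)) + v = (132 + (-5 + 14**2)) + 17 = (132 + (-5 + 196)) + 17 = (132 + 191) + 17 = 323 + 17 = 340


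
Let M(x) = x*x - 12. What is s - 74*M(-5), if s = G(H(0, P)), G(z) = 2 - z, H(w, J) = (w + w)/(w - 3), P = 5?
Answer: -960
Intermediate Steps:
H(w, J) = 2*w/(-3 + w) (H(w, J) = (2*w)/(-3 + w) = 2*w/(-3 + w))
M(x) = -12 + x² (M(x) = x² - 12 = -12 + x²)
s = 2 (s = 2 - 2*0/(-3 + 0) = 2 - 2*0/(-3) = 2 - 2*0*(-1)/3 = 2 - 1*0 = 2 + 0 = 2)
s - 74*M(-5) = 2 - 74*(-12 + (-5)²) = 2 - 74*(-12 + 25) = 2 - 74*13 = 2 - 962 = -960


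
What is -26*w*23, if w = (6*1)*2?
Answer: -7176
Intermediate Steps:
w = 12 (w = 6*2 = 12)
-26*w*23 = -26*12*23 = -312*23 = -7176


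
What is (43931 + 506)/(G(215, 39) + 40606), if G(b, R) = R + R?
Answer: 44437/40684 ≈ 1.0922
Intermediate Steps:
G(b, R) = 2*R
(43931 + 506)/(G(215, 39) + 40606) = (43931 + 506)/(2*39 + 40606) = 44437/(78 + 40606) = 44437/40684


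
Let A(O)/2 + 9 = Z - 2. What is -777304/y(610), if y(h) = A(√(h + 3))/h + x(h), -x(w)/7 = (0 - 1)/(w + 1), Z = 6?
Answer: 3621362173/23 ≈ 1.5745e+8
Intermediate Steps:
A(O) = -10 (A(O) = -18 + 2*(6 - 2) = -18 + 2*4 = -18 + 8 = -10)
x(w) = 7/(1 + w) (x(w) = -7*(0 - 1)/(w + 1) = -(-7)/(1 + w) = 7/(1 + w))
y(h) = -10/h + 7/(1 + h)
-777304/y(610) = -777304*610*(1 + 610)/(-10 - 3*610) = -777304*372710/(-10 - 1830) = -777304/((1/610)*(1/611)*(-1840)) = -777304/(-184/37271) = -777304*(-37271/184) = 3621362173/23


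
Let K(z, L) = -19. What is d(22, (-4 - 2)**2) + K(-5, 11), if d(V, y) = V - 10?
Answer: -7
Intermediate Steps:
d(V, y) = -10 + V
d(22, (-4 - 2)**2) + K(-5, 11) = (-10 + 22) - 19 = 12 - 19 = -7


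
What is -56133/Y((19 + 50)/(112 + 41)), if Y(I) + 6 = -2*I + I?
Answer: 408969/47 ≈ 8701.5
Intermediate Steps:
Y(I) = -6 - I (Y(I) = -6 + (-2*I + I) = -6 - I)
-56133/Y((19 + 50)/(112 + 41)) = -56133/(-6 - (19 + 50)/(112 + 41)) = -56133/(-6 - 69/153) = -56133/(-6 - 1*23/51) = -56133/(-6 - 23/51) = -56133/(-329/51) = -56133*(-51/329) = 408969/47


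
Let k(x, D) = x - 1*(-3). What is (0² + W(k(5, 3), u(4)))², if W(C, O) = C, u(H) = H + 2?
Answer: 64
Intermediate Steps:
k(x, D) = 3 + x (k(x, D) = x + 3 = 3 + x)
u(H) = 2 + H
(0² + W(k(5, 3), u(4)))² = (0² + (3 + 5))² = (0 + 8)² = 8² = 64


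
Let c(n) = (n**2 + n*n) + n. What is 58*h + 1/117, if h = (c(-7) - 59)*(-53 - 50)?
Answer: -22366655/117 ≈ -1.9117e+5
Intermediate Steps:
c(n) = n + 2*n**2 (c(n) = (n**2 + n**2) + n = 2*n**2 + n = n + 2*n**2)
h = -3296 (h = (-7*(1 + 2*(-7)) - 59)*(-53 - 50) = (-7*(1 - 14) - 59)*(-103) = (-7*(-13) - 59)*(-103) = (91 - 59)*(-103) = 32*(-103) = -3296)
58*h + 1/117 = 58*(-3296) + 1/117 = -191168 + 1/117 = -22366655/117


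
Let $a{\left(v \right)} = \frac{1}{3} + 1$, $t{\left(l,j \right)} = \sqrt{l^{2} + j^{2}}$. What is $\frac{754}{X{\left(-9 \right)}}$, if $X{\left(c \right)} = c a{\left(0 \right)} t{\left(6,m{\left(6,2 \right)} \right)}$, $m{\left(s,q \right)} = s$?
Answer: $- \frac{377 \sqrt{2}}{72} \approx -7.405$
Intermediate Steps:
$t{\left(l,j \right)} = \sqrt{j^{2} + l^{2}}$
$a{\left(v \right)} = \frac{4}{3}$ ($a{\left(v \right)} = \frac{1}{3} + 1 = \frac{4}{3}$)
$X{\left(c \right)} = 8 c \sqrt{2}$ ($X{\left(c \right)} = c \frac{4}{3} \sqrt{6^{2} + 6^{2}} = \frac{4 c}{3} \sqrt{36 + 36} = \frac{4 c}{3} \sqrt{72} = \frac{4 c}{3} \cdot 6 \sqrt{2} = 8 c \sqrt{2}$)
$\frac{754}{X{\left(-9 \right)}} = \frac{754}{8 \left(-9\right) \sqrt{2}} = \frac{754}{\left(-72\right) \sqrt{2}} = 754 \left(- \frac{\sqrt{2}}{144}\right) = - \frac{377 \sqrt{2}}{72}$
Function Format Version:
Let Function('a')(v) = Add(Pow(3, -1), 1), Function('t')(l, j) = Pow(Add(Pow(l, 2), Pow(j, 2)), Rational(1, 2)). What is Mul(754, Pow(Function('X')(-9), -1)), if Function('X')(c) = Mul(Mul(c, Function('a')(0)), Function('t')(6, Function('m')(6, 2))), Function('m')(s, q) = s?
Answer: Mul(Rational(-377, 72), Pow(2, Rational(1, 2))) ≈ -7.4050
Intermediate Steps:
Function('t')(l, j) = Pow(Add(Pow(j, 2), Pow(l, 2)), Rational(1, 2))
Function('a')(v) = Rational(4, 3) (Function('a')(v) = Add(Rational(1, 3), 1) = Rational(4, 3))
Function('X')(c) = Mul(8, c, Pow(2, Rational(1, 2))) (Function('X')(c) = Mul(Mul(c, Rational(4, 3)), Pow(Add(Pow(6, 2), Pow(6, 2)), Rational(1, 2))) = Mul(Mul(Rational(4, 3), c), Pow(Add(36, 36), Rational(1, 2))) = Mul(Mul(Rational(4, 3), c), Pow(72, Rational(1, 2))) = Mul(Mul(Rational(4, 3), c), Mul(6, Pow(2, Rational(1, 2)))) = Mul(8, c, Pow(2, Rational(1, 2))))
Mul(754, Pow(Function('X')(-9), -1)) = Mul(754, Pow(Mul(8, -9, Pow(2, Rational(1, 2))), -1)) = Mul(754, Pow(Mul(-72, Pow(2, Rational(1, 2))), -1)) = Mul(754, Mul(Rational(-1, 144), Pow(2, Rational(1, 2)))) = Mul(Rational(-377, 72), Pow(2, Rational(1, 2)))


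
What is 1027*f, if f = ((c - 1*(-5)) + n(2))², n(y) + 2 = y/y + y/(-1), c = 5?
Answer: 50323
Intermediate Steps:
n(y) = -1 - y (n(y) = -2 + (y/y + y/(-1)) = -2 + (1 + y*(-1)) = -2 + (1 - y) = -1 - y)
f = 49 (f = ((5 - 1*(-5)) + (-1 - 1*2))² = ((5 + 5) + (-1 - 2))² = (10 - 3)² = 7² = 49)
1027*f = 1027*49 = 50323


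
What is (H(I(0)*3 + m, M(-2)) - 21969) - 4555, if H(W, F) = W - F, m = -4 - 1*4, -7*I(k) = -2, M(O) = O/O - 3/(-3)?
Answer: -185732/7 ≈ -26533.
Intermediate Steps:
M(O) = 2 (M(O) = 1 - 3*(-⅓) = 1 + 1 = 2)
I(k) = 2/7 (I(k) = -⅐*(-2) = 2/7)
m = -8 (m = -4 - 4 = -8)
(H(I(0)*3 + m, M(-2)) - 21969) - 4555 = ((((2/7)*3 - 8) - 1*2) - 21969) - 4555 = (((6/7 - 8) - 2) - 21969) - 4555 = ((-50/7 - 2) - 21969) - 4555 = (-64/7 - 21969) - 4555 = -153847/7 - 4555 = -185732/7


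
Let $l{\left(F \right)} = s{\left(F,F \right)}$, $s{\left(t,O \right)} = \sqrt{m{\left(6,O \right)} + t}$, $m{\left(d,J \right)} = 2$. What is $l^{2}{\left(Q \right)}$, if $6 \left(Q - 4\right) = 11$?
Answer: $\frac{47}{6} \approx 7.8333$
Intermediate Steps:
$s{\left(t,O \right)} = \sqrt{2 + t}$
$Q = \frac{35}{6}$ ($Q = 4 + \frac{1}{6} \cdot 11 = 4 + \frac{11}{6} = \frac{35}{6} \approx 5.8333$)
$l{\left(F \right)} = \sqrt{2 + F}$
$l^{2}{\left(Q \right)} = \left(\sqrt{2 + \frac{35}{6}}\right)^{2} = \left(\sqrt{\frac{47}{6}}\right)^{2} = \left(\frac{\sqrt{282}}{6}\right)^{2} = \frac{47}{6}$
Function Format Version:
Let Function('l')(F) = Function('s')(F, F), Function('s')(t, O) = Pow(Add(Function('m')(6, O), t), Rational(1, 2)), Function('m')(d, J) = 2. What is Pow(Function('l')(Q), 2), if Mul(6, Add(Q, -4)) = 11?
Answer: Rational(47, 6) ≈ 7.8333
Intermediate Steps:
Function('s')(t, O) = Pow(Add(2, t), Rational(1, 2))
Q = Rational(35, 6) (Q = Add(4, Mul(Rational(1, 6), 11)) = Add(4, Rational(11, 6)) = Rational(35, 6) ≈ 5.8333)
Function('l')(F) = Pow(Add(2, F), Rational(1, 2))
Pow(Function('l')(Q), 2) = Pow(Pow(Add(2, Rational(35, 6)), Rational(1, 2)), 2) = Pow(Pow(Rational(47, 6), Rational(1, 2)), 2) = Pow(Mul(Rational(1, 6), Pow(282, Rational(1, 2))), 2) = Rational(47, 6)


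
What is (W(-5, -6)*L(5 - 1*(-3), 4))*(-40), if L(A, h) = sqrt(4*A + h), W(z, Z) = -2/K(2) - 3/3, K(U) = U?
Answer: 480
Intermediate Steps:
W(z, Z) = -2 (W(z, Z) = -2/2 - 3/3 = -2*1/2 - 3*1/3 = -1 - 1 = -2)
L(A, h) = sqrt(h + 4*A)
(W(-5, -6)*L(5 - 1*(-3), 4))*(-40) = -2*sqrt(4 + 4*(5 - 1*(-3)))*(-40) = -2*sqrt(4 + 4*(5 + 3))*(-40) = -2*sqrt(4 + 4*8)*(-40) = -2*sqrt(4 + 32)*(-40) = -2*sqrt(36)*(-40) = -2*6*(-40) = -12*(-40) = 480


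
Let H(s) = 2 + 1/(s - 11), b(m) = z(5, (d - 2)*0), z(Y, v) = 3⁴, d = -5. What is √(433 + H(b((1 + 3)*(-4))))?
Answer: √2131570/70 ≈ 20.857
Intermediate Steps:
z(Y, v) = 81
b(m) = 81
H(s) = 2 + 1/(-11 + s)
√(433 + H(b((1 + 3)*(-4)))) = √(433 + (-21 + 2*81)/(-11 + 81)) = √(433 + (-21 + 162)/70) = √(433 + (1/70)*141) = √(433 + 141/70) = √(30451/70) = √2131570/70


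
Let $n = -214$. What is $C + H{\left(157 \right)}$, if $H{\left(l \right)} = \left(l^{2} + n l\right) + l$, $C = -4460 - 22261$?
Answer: $-35513$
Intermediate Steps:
$C = -26721$ ($C = -4460 - 22261 = -26721$)
$H{\left(l \right)} = l^{2} - 213 l$ ($H{\left(l \right)} = \left(l^{2} - 214 l\right) + l = l^{2} - 213 l$)
$C + H{\left(157 \right)} = -26721 + 157 \left(-213 + 157\right) = -26721 + 157 \left(-56\right) = -26721 - 8792 = -35513$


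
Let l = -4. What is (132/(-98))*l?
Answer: 264/49 ≈ 5.3878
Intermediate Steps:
(132/(-98))*l = (132/(-98))*(-4) = (132*(-1/98))*(-4) = -66/49*(-4) = 264/49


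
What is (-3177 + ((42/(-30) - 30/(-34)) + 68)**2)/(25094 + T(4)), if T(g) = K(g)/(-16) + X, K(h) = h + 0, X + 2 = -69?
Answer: 39791484/723157475 ≈ 0.055025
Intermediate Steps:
X = -71 (X = -2 - 69 = -71)
K(h) = h
T(g) = -71 - g/16 (T(g) = g/(-16) - 71 = g*(-1/16) - 71 = -g/16 - 71 = -71 - g/16)
(-3177 + ((42/(-30) - 30/(-34)) + 68)**2)/(25094 + T(4)) = (-3177 + ((42/(-30) - 30/(-34)) + 68)**2)/(25094 + (-71 - 1/16*4)) = (-3177 + ((42*(-1/30) - 30*(-1/34)) + 68)**2)/(25094 + (-71 - 1/4)) = (-3177 + ((-7/5 + 15/17) + 68)**2)/(25094 - 285/4) = (-3177 + (-44/85 + 68)**2)/(100091/4) = (-3177 + (5736/85)**2)*(4/100091) = (-3177 + 32901696/7225)*(4/100091) = (9947871/7225)*(4/100091) = 39791484/723157475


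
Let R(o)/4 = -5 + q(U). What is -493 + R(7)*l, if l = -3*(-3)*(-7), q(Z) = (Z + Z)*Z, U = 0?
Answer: 767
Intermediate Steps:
q(Z) = 2*Z² (q(Z) = (2*Z)*Z = 2*Z²)
R(o) = -20 (R(o) = 4*(-5 + 2*0²) = 4*(-5 + 2*0) = 4*(-5 + 0) = 4*(-5) = -20)
l = -63 (l = 9*(-7) = -63)
-493 + R(7)*l = -493 - 20*(-63) = -493 + 1260 = 767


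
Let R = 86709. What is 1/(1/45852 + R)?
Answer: 45852/3975781069 ≈ 1.1533e-5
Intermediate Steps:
1/(1/45852 + R) = 1/(1/45852 + 86709) = 1/(3975781069/45852) = 45852/3975781069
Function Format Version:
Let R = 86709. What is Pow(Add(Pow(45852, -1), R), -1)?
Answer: Rational(45852, 3975781069) ≈ 1.1533e-5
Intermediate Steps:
Pow(Add(Pow(45852, -1), R), -1) = Pow(Add(Pow(45852, -1), 86709), -1) = Pow(Add(Rational(1, 45852), 86709), -1) = Pow(Rational(3975781069, 45852), -1) = Rational(45852, 3975781069)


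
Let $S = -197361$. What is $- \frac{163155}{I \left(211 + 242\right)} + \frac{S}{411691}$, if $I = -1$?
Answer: $\frac{22360013524}{62165341} \approx 359.69$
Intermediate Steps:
$- \frac{163155}{I \left(211 + 242\right)} + \frac{S}{411691} = - \frac{163155}{\left(-1\right) \left(211 + 242\right)} - \frac{197361}{411691} = - \frac{163155}{\left(-1\right) 453} - \frac{197361}{411691} = - \frac{163155}{-453} - \frac{197361}{411691} = \left(-163155\right) \left(- \frac{1}{453}\right) - \frac{197361}{411691} = \frac{54385}{151} - \frac{197361}{411691} = \frac{22360013524}{62165341}$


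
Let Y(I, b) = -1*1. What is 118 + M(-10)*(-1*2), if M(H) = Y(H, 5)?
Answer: 120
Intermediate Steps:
Y(I, b) = -1
M(H) = -1
118 + M(-10)*(-1*2) = 118 - (-1)*2 = 118 - 1*(-2) = 118 + 2 = 120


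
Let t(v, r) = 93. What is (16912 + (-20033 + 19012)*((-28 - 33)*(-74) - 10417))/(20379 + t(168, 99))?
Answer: 2014625/6824 ≈ 295.23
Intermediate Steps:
(16912 + (-20033 + 19012)*((-28 - 33)*(-74) - 10417))/(20379 + t(168, 99)) = (16912 + (-20033 + 19012)*((-28 - 33)*(-74) - 10417))/(20379 + 93) = (16912 - 1021*(-61*(-74) - 10417))/20472 = (16912 - 1021*(4514 - 10417))*(1/20472) = (16912 - 1021*(-5903))*(1/20472) = (16912 + 6026963)*(1/20472) = 6043875*(1/20472) = 2014625/6824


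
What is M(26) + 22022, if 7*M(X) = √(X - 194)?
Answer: 22022 + 2*I*√42/7 ≈ 22022.0 + 1.8516*I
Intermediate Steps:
M(X) = √(-194 + X)/7 (M(X) = √(X - 194)/7 = √(-194 + X)/7)
M(26) + 22022 = √(-194 + 26)/7 + 22022 = √(-168)/7 + 22022 = (2*I*√42)/7 + 22022 = 2*I*√42/7 + 22022 = 22022 + 2*I*√42/7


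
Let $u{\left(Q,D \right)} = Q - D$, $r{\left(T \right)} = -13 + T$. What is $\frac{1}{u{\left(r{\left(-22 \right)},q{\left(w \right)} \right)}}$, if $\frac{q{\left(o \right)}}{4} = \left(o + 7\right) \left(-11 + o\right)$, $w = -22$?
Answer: $- \frac{1}{2015} \approx -0.00049628$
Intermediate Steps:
$q{\left(o \right)} = 4 \left(-11 + o\right) \left(7 + o\right)$ ($q{\left(o \right)} = 4 \left(o + 7\right) \left(-11 + o\right) = 4 \left(7 + o\right) \left(-11 + o\right) = 4 \left(-11 + o\right) \left(7 + o\right)$)
$\frac{1}{u{\left(r{\left(-22 \right)},q{\left(w \right)} \right)}} = \frac{1}{\left(-13 - 22\right) - \left(-308 - -352 + 4 \left(-22\right)^{2}\right)} = \frac{1}{-35 - \left(-308 + 352 + 4 \cdot 484\right)} = \frac{1}{-35 - \left(-308 + 352 + 1936\right)} = \frac{1}{-35 - 1980} = \frac{1}{-2015} = - \frac{1}{2015}$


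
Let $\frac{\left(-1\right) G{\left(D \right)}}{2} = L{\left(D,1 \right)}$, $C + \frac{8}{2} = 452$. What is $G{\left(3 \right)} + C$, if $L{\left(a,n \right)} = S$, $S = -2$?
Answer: $452$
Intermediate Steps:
$L{\left(a,n \right)} = -2$
$C = 448$ ($C = -4 + 452 = 448$)
$G{\left(D \right)} = 4$ ($G{\left(D \right)} = \left(-2\right) \left(-2\right) = 4$)
$G{\left(3 \right)} + C = 4 + 448 = 452$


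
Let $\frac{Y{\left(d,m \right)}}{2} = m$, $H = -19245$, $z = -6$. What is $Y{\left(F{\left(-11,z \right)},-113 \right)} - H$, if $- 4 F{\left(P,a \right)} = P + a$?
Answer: $19019$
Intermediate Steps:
$F{\left(P,a \right)} = - \frac{P}{4} - \frac{a}{4}$ ($F{\left(P,a \right)} = - \frac{P + a}{4} = - \frac{P}{4} - \frac{a}{4}$)
$Y{\left(d,m \right)} = 2 m$
$Y{\left(F{\left(-11,z \right)},-113 \right)} - H = 2 \left(-113\right) - -19245 = -226 + 19245 = 19019$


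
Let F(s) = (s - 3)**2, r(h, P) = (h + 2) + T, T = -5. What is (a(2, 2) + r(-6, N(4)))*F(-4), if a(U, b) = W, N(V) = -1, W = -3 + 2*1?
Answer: -490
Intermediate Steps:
W = -1 (W = -3 + 2 = -1)
r(h, P) = -3 + h (r(h, P) = (h + 2) - 5 = (2 + h) - 5 = -3 + h)
F(s) = (-3 + s)**2
a(U, b) = -1
(a(2, 2) + r(-6, N(4)))*F(-4) = (-1 + (-3 - 6))*(-3 - 4)**2 = (-1 - 9)*(-7)**2 = -10*49 = -490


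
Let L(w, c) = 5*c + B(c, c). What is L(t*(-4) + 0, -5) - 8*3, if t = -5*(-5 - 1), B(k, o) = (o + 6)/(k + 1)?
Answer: -197/4 ≈ -49.250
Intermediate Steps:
B(k, o) = (6 + o)/(1 + k)
t = 30 (t = -5*(-6) = 30)
L(w, c) = 5*c + (6 + c)/(1 + c)
L(t*(-4) + 0, -5) - 8*3 = (6 - 5 + 5*(-5)*(1 - 5))/(1 - 5) - 8*3 = (6 - 5 + 5*(-5)*(-4))/(-4) - 24 = -(6 - 5 + 100)/4 - 24 = -¼*101 - 24 = -101/4 - 24 = -197/4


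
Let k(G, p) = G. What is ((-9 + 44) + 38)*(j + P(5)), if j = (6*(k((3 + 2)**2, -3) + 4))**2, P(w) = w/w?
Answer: 2210221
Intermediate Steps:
P(w) = 1
j = 30276 (j = (6*((3 + 2)**2 + 4))**2 = (6*(5**2 + 4))**2 = (6*(25 + 4))**2 = (6*29)**2 = 174**2 = 30276)
((-9 + 44) + 38)*(j + P(5)) = ((-9 + 44) + 38)*(30276 + 1) = (35 + 38)*30277 = 73*30277 = 2210221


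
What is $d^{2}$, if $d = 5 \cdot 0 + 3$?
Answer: $9$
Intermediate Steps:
$d = 3$ ($d = 0 + 3 = 3$)
$d^{2} = 3^{2} = 9$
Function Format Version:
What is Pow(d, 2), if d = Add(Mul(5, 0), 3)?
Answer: 9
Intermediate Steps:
d = 3 (d = Add(0, 3) = 3)
Pow(d, 2) = Pow(3, 2) = 9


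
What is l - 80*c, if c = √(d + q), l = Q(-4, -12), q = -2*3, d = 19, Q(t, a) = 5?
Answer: 5 - 80*√13 ≈ -283.44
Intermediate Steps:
q = -6
l = 5
c = √13 (c = √(19 - 6) = √13 ≈ 3.6056)
l - 80*c = 5 - 80*√13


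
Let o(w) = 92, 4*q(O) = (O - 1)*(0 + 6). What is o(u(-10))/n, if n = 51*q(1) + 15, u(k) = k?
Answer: 92/15 ≈ 6.1333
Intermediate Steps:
q(O) = -3/2 + 3*O/2 (q(O) = ((O - 1)*(0 + 6))/4 = ((-1 + O)*6)/4 = (-6 + 6*O)/4 = -3/2 + 3*O/2)
n = 15 (n = 51*(-3/2 + (3/2)*1) + 15 = 51*(-3/2 + 3/2) + 15 = 51*0 + 15 = 0 + 15 = 15)
o(u(-10))/n = 92/15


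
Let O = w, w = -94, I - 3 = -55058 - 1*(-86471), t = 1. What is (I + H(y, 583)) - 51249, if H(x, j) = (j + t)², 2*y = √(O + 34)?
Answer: 321223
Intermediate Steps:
I = 31416 (I = 3 + (-55058 - 1*(-86471)) = 3 + (-55058 + 86471) = 3 + 31413 = 31416)
O = -94
y = I*√15 (y = √(-94 + 34)/2 = √(-60)/2 = (2*I*√15)/2 = I*√15 ≈ 3.873*I)
H(x, j) = (1 + j)² (H(x, j) = (j + 1)² = (1 + j)²)
(I + H(y, 583)) - 51249 = (31416 + (1 + 583)²) - 51249 = (31416 + 584²) - 51249 = (31416 + 341056) - 51249 = 372472 - 51249 = 321223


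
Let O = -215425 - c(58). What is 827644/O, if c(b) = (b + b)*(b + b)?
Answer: -827644/228881 ≈ -3.6160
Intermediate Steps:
c(b) = 4*b² (c(b) = (2*b)*(2*b) = 4*b²)
O = -228881 (O = -215425 - 4*58² = -215425 - 4*3364 = -215425 - 1*13456 = -215425 - 13456 = -228881)
827644/O = 827644/(-228881) = 827644*(-1/228881) = -827644/228881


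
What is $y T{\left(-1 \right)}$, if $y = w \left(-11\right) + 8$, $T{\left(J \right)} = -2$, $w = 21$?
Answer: $446$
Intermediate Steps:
$y = -223$ ($y = 21 \left(-11\right) + 8 = -231 + 8 = -223$)
$y T{\left(-1 \right)} = \left(-223\right) \left(-2\right) = 446$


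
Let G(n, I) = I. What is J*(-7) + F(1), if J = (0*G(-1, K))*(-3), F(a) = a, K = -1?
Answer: 1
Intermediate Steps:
J = 0 (J = (0*(-1))*(-3) = 0*(-3) = 0)
J*(-7) + F(1) = 0*(-7) + 1 = 0 + 1 = 1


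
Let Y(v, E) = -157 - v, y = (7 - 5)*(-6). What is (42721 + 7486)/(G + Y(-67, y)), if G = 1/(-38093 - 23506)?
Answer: -3092700993/5543911 ≈ -557.86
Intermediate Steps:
y = -12 (y = 2*(-6) = -12)
G = -1/61599 (G = 1/(-61599) = -1/61599 ≈ -1.6234e-5)
(42721 + 7486)/(G + Y(-67, y)) = (42721 + 7486)/(-1/61599 + (-157 - 1*(-67))) = 50207/(-1/61599 + (-157 + 67)) = 50207/(-1/61599 - 90) = 50207/(-5543911/61599) = 50207*(-61599/5543911) = -3092700993/5543911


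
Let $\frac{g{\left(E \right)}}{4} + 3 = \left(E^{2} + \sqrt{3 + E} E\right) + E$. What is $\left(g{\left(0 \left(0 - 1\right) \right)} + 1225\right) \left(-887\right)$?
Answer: $-1075931$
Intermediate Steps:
$g{\left(E \right)} = -12 + 4 E + 4 E^{2} + 4 E \sqrt{3 + E}$ ($g{\left(E \right)} = -12 + 4 \left(\left(E^{2} + \sqrt{3 + E} E\right) + E\right) = -12 + 4 \left(\left(E^{2} + E \sqrt{3 + E}\right) + E\right) = -12 + 4 \left(E + E^{2} + E \sqrt{3 + E}\right) = -12 + \left(4 E + 4 E^{2} + 4 E \sqrt{3 + E}\right) = -12 + 4 E + 4 E^{2} + 4 E \sqrt{3 + E}$)
$\left(g{\left(0 \left(0 - 1\right) \right)} + 1225\right) \left(-887\right) = \left(\left(-12 + 4 \cdot 0 \left(0 - 1\right) + 4 \left(0 \left(0 - 1\right)\right)^{2} + 4 \cdot 0 \left(0 - 1\right) \sqrt{3 + 0 \left(0 - 1\right)}\right) + 1225\right) \left(-887\right) = \left(\left(-12 + 4 \cdot 0 \left(-1\right) + 4 \left(0 \left(-1\right)\right)^{2} + 4 \cdot 0 \left(-1\right) \sqrt{3 + 0 \left(-1\right)}\right) + 1225\right) \left(-887\right) = \left(\left(-12 + 4 \cdot 0 + 4 \cdot 0^{2} + 4 \cdot 0 \sqrt{3 + 0}\right) + 1225\right) \left(-887\right) = \left(\left(-12 + 0 + 4 \cdot 0 + 4 \cdot 0 \sqrt{3}\right) + 1225\right) \left(-887\right) = \left(\left(-12 + 0 + 0 + 0\right) + 1225\right) \left(-887\right) = \left(-12 + 1225\right) \left(-887\right) = 1213 \left(-887\right) = -1075931$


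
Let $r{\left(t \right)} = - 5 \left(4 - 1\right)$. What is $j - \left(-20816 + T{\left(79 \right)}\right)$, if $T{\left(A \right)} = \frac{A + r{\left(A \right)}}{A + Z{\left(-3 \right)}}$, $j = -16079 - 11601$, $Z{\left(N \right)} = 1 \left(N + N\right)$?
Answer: $- \frac{501136}{73} \approx -6864.9$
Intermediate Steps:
$r{\left(t \right)} = -15$ ($r{\left(t \right)} = \left(-5\right) 3 = -15$)
$Z{\left(N \right)} = 2 N$ ($Z{\left(N \right)} = 1 \cdot 2 N = 2 N$)
$j = -27680$
$T{\left(A \right)} = \frac{-15 + A}{-6 + A}$ ($T{\left(A \right)} = \frac{A - 15}{A + 2 \left(-3\right)} = \frac{-15 + A}{A - 6} = \frac{-15 + A}{-6 + A}$)
$j - \left(-20816 + T{\left(79 \right)}\right) = -27680 - \left(-20816 + \frac{-15 + 79}{-6 + 79}\right) = -27680 - \left(-20816 + \frac{1}{73} \cdot 64\right) = -27680 - \left(-20816 + \frac{64}{73}\right) = -27680 - - \frac{1519504}{73} = -27680 + \frac{1519504}{73} = - \frac{501136}{73}$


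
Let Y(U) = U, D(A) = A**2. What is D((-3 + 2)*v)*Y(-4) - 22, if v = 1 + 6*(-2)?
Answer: -506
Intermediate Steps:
v = -11 (v = 1 - 12 = -11)
D((-3 + 2)*v)*Y(-4) - 22 = ((-3 + 2)*(-11))**2*(-4) - 22 = (-1*(-11))**2*(-4) - 22 = 11**2*(-4) - 22 = 121*(-4) - 22 = -484 - 22 = -506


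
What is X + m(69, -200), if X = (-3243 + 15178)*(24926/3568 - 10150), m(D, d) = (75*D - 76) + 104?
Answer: -215956177943/1784 ≈ -1.2105e+8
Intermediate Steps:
m(D, d) = 28 + 75*D (m(D, d) = (-76 + 75*D) + 104 = 28 + 75*D)
X = -215965460095/1784 (X = 11935*(24926*(1/3568) - 10150) = 11935*(12463/1784 - 10150) = 11935*(-18095137/1784) = -215965460095/1784 ≈ -1.2106e+8)
X + m(69, -200) = -215965460095/1784 + (28 + 75*69) = -215965460095/1784 + (28 + 5175) = -215965460095/1784 + 5203 = -215956177943/1784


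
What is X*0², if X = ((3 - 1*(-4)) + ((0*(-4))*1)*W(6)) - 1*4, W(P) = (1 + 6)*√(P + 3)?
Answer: 0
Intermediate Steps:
W(P) = 7*√(3 + P)
X = 3 (X = ((3 - 1*(-4)) + ((0*(-4))*1)*(7*√(3 + 6))) - 1*4 = ((3 + 4) + (0*1)*(7*√9)) - 4 = (7 + 0*(7*3)) - 4 = (7 + 0*21) - 4 = (7 + 0) - 4 = 7 - 4 = 3)
X*0² = 3*0² = 3*0 = 0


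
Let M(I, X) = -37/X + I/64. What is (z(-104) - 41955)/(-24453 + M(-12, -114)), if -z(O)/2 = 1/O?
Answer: 497418252/289913143 ≈ 1.7157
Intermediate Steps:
z(O) = -2/O
M(I, X) = -37/X + I/64 (M(I, X) = -37/X + I*(1/64) = -37/X + I/64)
(z(-104) - 41955)/(-24453 + M(-12, -114)) = (-2/(-104) - 41955)/(-24453 + (-37/(-114) + (1/64)*(-12))) = (-2*(-1/104) - 41955)/(-24453 + (-37*(-1/114) - 3/16)) = (1/52 - 41955)/(-24453 + (37/114 - 3/16)) = -2181659/(52*(-24453 + 125/912)) = -2181659/(52*(-22301011/912)) = -2181659/52*(-912/22301011) = 497418252/289913143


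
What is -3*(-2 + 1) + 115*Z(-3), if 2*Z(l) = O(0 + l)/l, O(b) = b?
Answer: 121/2 ≈ 60.500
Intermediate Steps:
Z(l) = ½ (Z(l) = ((0 + l)/l)/2 = (l/l)/2 = (½)*1 = ½)
-3*(-2 + 1) + 115*Z(-3) = -3*(-2 + 1) + 115*(½) = -3*(-1) + 115/2 = 3 + 115/2 = 121/2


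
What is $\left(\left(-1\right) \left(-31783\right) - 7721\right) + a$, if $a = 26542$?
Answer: $50604$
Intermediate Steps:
$\left(\left(-1\right) \left(-31783\right) - 7721\right) + a = \left(\left(-1\right) \left(-31783\right) - 7721\right) + 26542 = \left(31783 - 7721\right) + 26542 = 24062 + 26542 = 50604$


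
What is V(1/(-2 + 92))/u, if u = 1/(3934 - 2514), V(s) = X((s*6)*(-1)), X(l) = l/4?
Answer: -71/3 ≈ -23.667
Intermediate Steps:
X(l) = l/4 (X(l) = l*(¼) = l/4)
V(s) = -3*s/2 (V(s) = ((s*6)*(-1))/4 = ((6*s)*(-1))/4 = (-6*s)/4 = -3*s/2)
u = 1/1420 ≈ 0.00070423
V(1/(-2 + 92))/u = (-3/(2*(-2 + 92)))/(1/1420) = -3/2/90*1420 = -3/2*1/90*1420 = -1/60*1420 = -71/3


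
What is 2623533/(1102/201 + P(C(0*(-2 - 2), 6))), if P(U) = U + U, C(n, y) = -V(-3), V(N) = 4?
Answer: -47939103/46 ≈ -1.0422e+6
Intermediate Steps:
C(n, y) = -4 (C(n, y) = -1*4 = -4)
P(U) = 2*U
2623533/(1102/201 + P(C(0*(-2 - 2), 6))) = 2623533/(1102/201 + 2*(-4)) = 2623533/(1102*(1/201) - 8) = 2623533/(1102/201 - 8) = 2623533/(-506/201) = 2623533*(-201/506) = -47939103/46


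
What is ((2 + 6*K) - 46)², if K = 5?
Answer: 196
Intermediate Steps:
((2 + 6*K) - 46)² = ((2 + 6*5) - 46)² = ((2 + 30) - 46)² = (32 - 46)² = (-14)² = 196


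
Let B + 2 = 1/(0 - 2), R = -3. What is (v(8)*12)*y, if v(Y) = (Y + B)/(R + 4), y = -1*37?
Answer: -2442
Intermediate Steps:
B = -5/2 (B = -2 + 1/(0 - 2) = -2 + 1/(-2) = -2 - ½ = -5/2 ≈ -2.5000)
y = -37
v(Y) = -5/2 + Y (v(Y) = (Y - 5/2)/(-3 + 4) = (-5/2 + Y)/1 = (-5/2 + Y)*1 = -5/2 + Y)
(v(8)*12)*y = ((-5/2 + 8)*12)*(-37) = ((11/2)*12)*(-37) = 66*(-37) = -2442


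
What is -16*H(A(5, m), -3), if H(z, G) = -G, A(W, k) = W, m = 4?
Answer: -48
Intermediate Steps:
-16*H(A(5, m), -3) = -(-16)*(-3) = -16*3 = -48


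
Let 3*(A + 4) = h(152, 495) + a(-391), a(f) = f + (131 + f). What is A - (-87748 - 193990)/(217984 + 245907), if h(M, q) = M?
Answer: -236203087/1391673 ≈ -169.73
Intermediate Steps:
a(f) = 131 + 2*f
A = -511/3 (A = -4 + (152 + (131 + 2*(-391)))/3 = -4 + (152 + (131 - 782))/3 = -4 + (152 - 651)/3 = -4 + (⅓)*(-499) = -4 - 499/3 = -511/3 ≈ -170.33)
A - (-87748 - 193990)/(217984 + 245907) = -511/3 - (-87748 - 193990)/(217984 + 245907) = -511/3 - (-281738)/463891 = -511/3 - 1*(-281738/463891) = -511/3 + 281738/463891 = -236203087/1391673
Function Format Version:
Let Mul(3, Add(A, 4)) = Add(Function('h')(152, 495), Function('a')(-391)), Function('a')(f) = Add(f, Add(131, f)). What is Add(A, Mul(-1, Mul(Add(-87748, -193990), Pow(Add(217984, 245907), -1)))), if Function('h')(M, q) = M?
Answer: Rational(-236203087, 1391673) ≈ -169.73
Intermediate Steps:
Function('a')(f) = Add(131, Mul(2, f))
A = Rational(-511, 3) (A = Add(-4, Mul(Rational(1, 3), Add(152, Add(131, Mul(2, -391))))) = Add(-4, Mul(Rational(1, 3), Add(152, Add(131, -782)))) = Add(-4, Mul(Rational(1, 3), Add(152, -651))) = Add(-4, Mul(Rational(1, 3), -499)) = Add(-4, Rational(-499, 3)) = Rational(-511, 3) ≈ -170.33)
Add(A, Mul(-1, Mul(Add(-87748, -193990), Pow(Add(217984, 245907), -1)))) = Add(Rational(-511, 3), Mul(-1, Mul(Add(-87748, -193990), Pow(Add(217984, 245907), -1)))) = Add(Rational(-511, 3), Mul(-1, Mul(-281738, Pow(463891, -1)))) = Add(Rational(-511, 3), Mul(-1, Mul(-281738, Rational(1, 463891)))) = Add(Rational(-511, 3), Mul(-1, Rational(-281738, 463891))) = Add(Rational(-511, 3), Rational(281738, 463891)) = Rational(-236203087, 1391673)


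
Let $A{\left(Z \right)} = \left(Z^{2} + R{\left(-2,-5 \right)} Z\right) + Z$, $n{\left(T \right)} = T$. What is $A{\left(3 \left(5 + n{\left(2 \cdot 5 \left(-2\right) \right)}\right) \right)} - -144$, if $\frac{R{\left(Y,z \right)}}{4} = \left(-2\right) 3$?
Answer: $3204$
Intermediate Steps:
$R{\left(Y,z \right)} = -24$ ($R{\left(Y,z \right)} = 4 \left(\left(-2\right) 3\right) = 4 \left(-6\right) = -24$)
$A{\left(Z \right)} = Z^{2} - 23 Z$ ($A{\left(Z \right)} = \left(Z^{2} - 24 Z\right) + Z = Z^{2} - 23 Z$)
$A{\left(3 \left(5 + n{\left(2 \cdot 5 \left(-2\right) \right)}\right) \right)} - -144 = 3 \left(5 + 2 \cdot 5 \left(-2\right)\right) \left(-23 + 3 \left(5 + 2 \cdot 5 \left(-2\right)\right)\right) - -144 = 3 \left(5 + 10 \left(-2\right)\right) \left(-23 + 3 \left(5 + 10 \left(-2\right)\right)\right) + 144 = 3 \left(5 - 20\right) \left(-23 + 3 \left(5 - 20\right)\right) + 144 = 3 \left(-15\right) \left(-23 + 3 \left(-15\right)\right) + 144 = - 45 \left(-23 - 45\right) + 144 = \left(-45\right) \left(-68\right) + 144 = 3060 + 144 = 3204$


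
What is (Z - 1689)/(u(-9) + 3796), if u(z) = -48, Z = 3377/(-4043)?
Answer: -1708001/3788291 ≈ -0.45086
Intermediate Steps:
Z = -3377/4043 (Z = 3377*(-1/4043) = -3377/4043 ≈ -0.83527)
(Z - 1689)/(u(-9) + 3796) = (-3377/4043 - 1689)/(-48 + 3796) = -6832004/4043/3748 = -6832004/4043*1/3748 = -1708001/3788291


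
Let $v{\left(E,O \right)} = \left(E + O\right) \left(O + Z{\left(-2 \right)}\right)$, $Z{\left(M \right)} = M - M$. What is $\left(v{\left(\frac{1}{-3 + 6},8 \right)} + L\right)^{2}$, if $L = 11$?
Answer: $\frac{54289}{9} \approx 6032.1$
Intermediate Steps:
$Z{\left(M \right)} = 0$
$v{\left(E,O \right)} = O \left(E + O\right)$ ($v{\left(E,O \right)} = \left(E + O\right) \left(O + 0\right) = \left(E + O\right) O = O \left(E + O\right)$)
$\left(v{\left(\frac{1}{-3 + 6},8 \right)} + L\right)^{2} = \left(8 \left(\frac{1}{-3 + 6} + 8\right) + 11\right)^{2} = \left(8 \left(\frac{1}{3} + 8\right) + 11\right)^{2} = \left(8 \cdot \frac{25}{3} + 11\right)^{2} = \left(\frac{200}{3} + 11\right)^{2} = \left(\frac{233}{3}\right)^{2} = \frac{54289}{9}$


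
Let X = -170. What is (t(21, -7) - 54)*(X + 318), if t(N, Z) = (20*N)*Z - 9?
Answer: -444444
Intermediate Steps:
t(N, Z) = -9 + 20*N*Z (t(N, Z) = 20*N*Z - 9 = -9 + 20*N*Z)
(t(21, -7) - 54)*(X + 318) = ((-9 + 20*21*(-7)) - 54)*(-170 + 318) = ((-9 - 2940) - 54)*148 = (-2949 - 54)*148 = -3003*148 = -444444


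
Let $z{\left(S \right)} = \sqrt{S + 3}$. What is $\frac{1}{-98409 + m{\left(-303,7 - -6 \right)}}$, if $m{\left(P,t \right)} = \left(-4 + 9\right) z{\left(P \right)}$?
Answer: $- \frac{32803}{3228112927} - \frac{50 i \sqrt{3}}{9684338781} \approx -1.0162 \cdot 10^{-5} - 8.9425 \cdot 10^{-9} i$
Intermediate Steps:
$z{\left(S \right)} = \sqrt{3 + S}$
$m{\left(P,t \right)} = 5 \sqrt{3 + P}$ ($m{\left(P,t \right)} = \left(-4 + 9\right) \sqrt{3 + P} = 5 \sqrt{3 + P}$)
$\frac{1}{-98409 + m{\left(-303,7 - -6 \right)}} = \frac{1}{-98409 + 5 \sqrt{3 - 303}} = \frac{1}{-98409 + 5 \sqrt{-300}} = \frac{1}{-98409 + 5 \cdot 10 i \sqrt{3}} = \frac{1}{-98409 + 50 i \sqrt{3}}$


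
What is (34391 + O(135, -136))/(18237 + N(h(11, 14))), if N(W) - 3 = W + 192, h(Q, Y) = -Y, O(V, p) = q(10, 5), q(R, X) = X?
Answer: 17198/9209 ≈ 1.8675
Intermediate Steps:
O(V, p) = 5
N(W) = 195 + W (N(W) = 3 + (W + 192) = 3 + (192 + W) = 195 + W)
(34391 + O(135, -136))/(18237 + N(h(11, 14))) = (34391 + 5)/(18237 + (195 - 1*14)) = 34396/(18237 + (195 - 14)) = 34396/(18237 + 181) = 34396/18418 = 34396*(1/18418) = 17198/9209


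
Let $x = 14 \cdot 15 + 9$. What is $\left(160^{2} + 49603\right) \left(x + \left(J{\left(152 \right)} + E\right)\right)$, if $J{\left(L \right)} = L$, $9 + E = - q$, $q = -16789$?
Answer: $1289806653$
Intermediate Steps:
$E = 16780$ ($E = -9 - -16789 = -9 + 16789 = 16780$)
$x = 219$ ($x = 210 + 9 = 219$)
$\left(160^{2} + 49603\right) \left(x + \left(J{\left(152 \right)} + E\right)\right) = \left(160^{2} + 49603\right) \left(219 + \left(152 + 16780\right)\right) = \left(25600 + 49603\right) \left(219 + 16932\right) = 75203 \cdot 17151 = 1289806653$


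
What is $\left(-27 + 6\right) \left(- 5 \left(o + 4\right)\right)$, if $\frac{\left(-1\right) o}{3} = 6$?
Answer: $-1470$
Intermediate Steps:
$o = -18$ ($o = \left(-3\right) 6 = -18$)
$\left(-27 + 6\right) \left(- 5 \left(o + 4\right)\right) = \left(-27 + 6\right) \left(- 5 \left(-18 + 4\right)\right) = - 21 \left(\left(-5\right) \left(-14\right)\right) = \left(-21\right) 70 = -1470$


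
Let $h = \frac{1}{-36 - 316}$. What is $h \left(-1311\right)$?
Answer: $\frac{1311}{352} \approx 3.7244$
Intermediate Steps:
$h = - \frac{1}{352}$ ($h = \frac{1}{-352} = - \frac{1}{352} \approx -0.0028409$)
$h \left(-1311\right) = \left(- \frac{1}{352}\right) \left(-1311\right) = \frac{1311}{352}$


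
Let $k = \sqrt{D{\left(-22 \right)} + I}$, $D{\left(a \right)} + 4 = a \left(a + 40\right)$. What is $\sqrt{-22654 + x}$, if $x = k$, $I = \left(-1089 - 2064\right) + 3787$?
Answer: $\sqrt{-22654 + 3 \sqrt{26}} \approx 150.46 i$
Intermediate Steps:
$D{\left(a \right)} = -4 + a \left(40 + a\right)$ ($D{\left(a \right)} = -4 + a \left(a + 40\right) = -4 + a \left(40 + a\right)$)
$I = 634$ ($I = -3153 + 3787 = 634$)
$k = 3 \sqrt{26}$ ($k = \sqrt{\left(-4 + \left(-22\right)^{2} + 40 \left(-22\right)\right) + 634} = \sqrt{\left(-4 + 484 - 880\right) + 634} = \sqrt{-400 + 634} = \sqrt{234} = 3 \sqrt{26} \approx 15.297$)
$x = 3 \sqrt{26} \approx 15.297$
$\sqrt{-22654 + x} = \sqrt{-22654 + 3 \sqrt{26}}$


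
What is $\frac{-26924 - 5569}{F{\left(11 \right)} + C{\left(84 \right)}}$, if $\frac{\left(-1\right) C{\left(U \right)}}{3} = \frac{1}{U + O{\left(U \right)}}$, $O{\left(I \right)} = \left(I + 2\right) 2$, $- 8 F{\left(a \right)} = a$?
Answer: $\frac{8318208}{355} \approx 23432.0$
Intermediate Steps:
$F{\left(a \right)} = - \frac{a}{8}$
$O{\left(I \right)} = 4 + 2 I$ ($O{\left(I \right)} = \left(2 + I\right) 2 = 4 + 2 I$)
$C{\left(U \right)} = - \frac{3}{4 + 3 U}$ ($C{\left(U \right)} = - \frac{3}{U + \left(4 + 2 U\right)} = - \frac{3}{4 + 3 U}$)
$\frac{-26924 - 5569}{F{\left(11 \right)} + C{\left(84 \right)}} = \frac{-26924 - 5569}{\left(- \frac{1}{8}\right) 11 - \frac{3}{4 + 3 \cdot 84}} = - \frac{32493}{- \frac{11}{8} - \frac{3}{4 + 252}} = - \frac{32493}{- \frac{11}{8} - \frac{3}{256}} = - \frac{32493}{- \frac{355}{256}} = \left(-32493\right) \left(- \frac{256}{355}\right) = \frac{8318208}{355}$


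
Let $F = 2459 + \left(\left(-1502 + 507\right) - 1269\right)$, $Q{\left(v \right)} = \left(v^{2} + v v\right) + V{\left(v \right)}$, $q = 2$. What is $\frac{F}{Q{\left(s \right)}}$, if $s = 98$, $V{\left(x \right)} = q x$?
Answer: $\frac{65}{6468} \approx 0.010049$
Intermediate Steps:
$V{\left(x \right)} = 2 x$
$Q{\left(v \right)} = 2 v + 2 v^{2}$ ($Q{\left(v \right)} = \left(v^{2} + v v\right) + 2 v = \left(v^{2} + v^{2}\right) + 2 v = 2 v^{2} + 2 v = 2 v + 2 v^{2}$)
$F = 195$ ($F = 2459 - 2264 = 195$)
$\frac{F}{Q{\left(s \right)}} = \frac{195}{2 \cdot 98 \left(1 + 98\right)} = \frac{195}{2 \cdot 98 \cdot 99} = \frac{195}{19404} = 195 \cdot \frac{1}{19404} = \frac{65}{6468}$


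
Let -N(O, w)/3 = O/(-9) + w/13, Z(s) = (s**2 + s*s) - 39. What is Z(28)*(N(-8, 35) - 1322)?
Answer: -79472833/39 ≈ -2.0378e+6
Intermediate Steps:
Z(s) = -39 + 2*s**2 (Z(s) = (s**2 + s**2) - 39 = 2*s**2 - 39 = -39 + 2*s**2)
N(O, w) = -3*w/13 + O/3 (N(O, w) = -3*(O/(-9) + w/13) = -3*(O*(-1/9) + w*(1/13)) = -3*(-O/9 + w/13) = -3*w/13 + O/3)
Z(28)*(N(-8, 35) - 1322) = (-39 + 2*28**2)*((-3/13*35 + (1/3)*(-8)) - 1322) = (-39 + 2*784)*((-105/13 - 8/3) - 1322) = (-39 + 1568)*(-419/39 - 1322) = 1529*(-51977/39) = -79472833/39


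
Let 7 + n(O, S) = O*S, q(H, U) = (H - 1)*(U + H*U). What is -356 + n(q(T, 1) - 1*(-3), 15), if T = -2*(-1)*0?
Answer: -333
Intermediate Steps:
T = 0 (T = 2*0 = 0)
q(H, U) = (-1 + H)*(U + H*U)
n(O, S) = -7 + O*S
-356 + n(q(T, 1) - 1*(-3), 15) = -356 + (-7 + (1*(-1 + 0**2) - 1*(-3))*15) = -356 + (-7 + (1*(-1 + 0) + 3)*15) = -356 + (-7 + (1*(-1) + 3)*15) = -356 + (-7 + (-1 + 3)*15) = -356 + (-7 + 2*15) = -356 + (-7 + 30) = -356 + 23 = -333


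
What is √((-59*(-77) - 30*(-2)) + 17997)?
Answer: 10*√226 ≈ 150.33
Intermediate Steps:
√((-59*(-77) - 30*(-2)) + 17997) = √((4543 + 60) + 17997) = √(4603 + 17997) = √22600 = 10*√226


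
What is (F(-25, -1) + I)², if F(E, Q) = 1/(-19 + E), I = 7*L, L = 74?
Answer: 519429681/1936 ≈ 2.6830e+5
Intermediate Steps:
I = 518 (I = 7*74 = 518)
(F(-25, -1) + I)² = (1/(-19 - 25) + 518)² = (1/(-44) + 518)² = (-1/44 + 518)² = (22791/44)² = 519429681/1936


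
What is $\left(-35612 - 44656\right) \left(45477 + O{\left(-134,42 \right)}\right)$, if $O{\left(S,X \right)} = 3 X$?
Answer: $-3660461604$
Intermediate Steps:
$\left(-35612 - 44656\right) \left(45477 + O{\left(-134,42 \right)}\right) = \left(-35612 - 44656\right) \left(45477 + 3 \cdot 42\right) = - 80268 \left(45477 + 126\right) = \left(-80268\right) 45603 = -3660461604$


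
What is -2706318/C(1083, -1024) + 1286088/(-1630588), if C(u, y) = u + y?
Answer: -1103241383544/24051173 ≈ -45871.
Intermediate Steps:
-2706318/C(1083, -1024) + 1286088/(-1630588) = -2706318/(1083 - 1024) + 1286088/(-1630588) = -2706318/59 + 1286088*(-1/1630588) = -2706318*1/59 - 321522/407647 = -2706318/59 - 321522/407647 = -1103241383544/24051173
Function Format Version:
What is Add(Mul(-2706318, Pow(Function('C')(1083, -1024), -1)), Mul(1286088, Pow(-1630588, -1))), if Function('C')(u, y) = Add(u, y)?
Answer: Rational(-1103241383544, 24051173) ≈ -45871.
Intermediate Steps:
Add(Mul(-2706318, Pow(Function('C')(1083, -1024), -1)), Mul(1286088, Pow(-1630588, -1))) = Add(Mul(-2706318, Pow(Add(1083, -1024), -1)), Mul(1286088, Pow(-1630588, -1))) = Add(Mul(-2706318, Pow(59, -1)), Mul(1286088, Rational(-1, 1630588))) = Add(Mul(-2706318, Rational(1, 59)), Rational(-321522, 407647)) = Add(Rational(-2706318, 59), Rational(-321522, 407647)) = Rational(-1103241383544, 24051173)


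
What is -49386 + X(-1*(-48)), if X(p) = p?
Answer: -49338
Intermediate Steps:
-49386 + X(-1*(-48)) = -49386 - 1*(-48) = -49386 + 48 = -49338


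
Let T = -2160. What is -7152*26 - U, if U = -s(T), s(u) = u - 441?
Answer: -188553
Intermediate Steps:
s(u) = -441 + u
U = 2601 (U = -(-441 - 2160) = -1*(-2601) = 2601)
-7152*26 - U = -7152*26 - 1*2601 = -185952 - 2601 = -188553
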